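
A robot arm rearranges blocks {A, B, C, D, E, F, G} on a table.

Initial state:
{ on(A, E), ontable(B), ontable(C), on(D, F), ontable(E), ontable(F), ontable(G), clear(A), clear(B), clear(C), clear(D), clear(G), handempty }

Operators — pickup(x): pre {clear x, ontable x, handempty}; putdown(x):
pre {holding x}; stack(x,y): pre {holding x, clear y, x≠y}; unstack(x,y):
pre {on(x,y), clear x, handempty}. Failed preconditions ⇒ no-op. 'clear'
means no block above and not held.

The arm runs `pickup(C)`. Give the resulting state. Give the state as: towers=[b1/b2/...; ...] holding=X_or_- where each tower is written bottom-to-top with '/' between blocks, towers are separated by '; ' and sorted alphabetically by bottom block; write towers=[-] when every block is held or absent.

before: towers=[B; C; E/A; F/D; G] holding=-
pre[pickup(C)]: clear(C) yes, ontable(C) yes, handempty yes
all met → apply pickup(C)
after:  towers=[B; E/A; F/D; G] holding=C

towers=[B; E/A; F/D; G] holding=C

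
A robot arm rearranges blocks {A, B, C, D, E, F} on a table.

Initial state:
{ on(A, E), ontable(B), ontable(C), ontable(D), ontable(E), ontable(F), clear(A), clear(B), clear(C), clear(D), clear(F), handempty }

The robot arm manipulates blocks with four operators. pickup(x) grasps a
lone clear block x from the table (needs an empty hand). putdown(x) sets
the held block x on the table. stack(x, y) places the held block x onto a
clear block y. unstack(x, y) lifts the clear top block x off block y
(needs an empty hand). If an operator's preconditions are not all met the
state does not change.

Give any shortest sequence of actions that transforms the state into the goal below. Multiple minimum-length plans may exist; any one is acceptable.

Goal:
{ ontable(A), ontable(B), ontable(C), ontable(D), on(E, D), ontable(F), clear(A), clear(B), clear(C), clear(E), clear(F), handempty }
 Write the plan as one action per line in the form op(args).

step 1 (unstack(A, E)): towers=[B; C; D; E; F] holding=A
step 2 (putdown(A)): towers=[A; B; C; D; E; F] holding=-
step 3 (pickup(E)): towers=[A; B; C; D; F] holding=E
step 4 (stack(E, D)): towers=[A; B; C; D/E; F] holding=-
goal check: towers=[A; B; C; D/E; F] holding=- — reached (length 4, optimal by BFS)

unstack(A, E)
putdown(A)
pickup(E)
stack(E, D)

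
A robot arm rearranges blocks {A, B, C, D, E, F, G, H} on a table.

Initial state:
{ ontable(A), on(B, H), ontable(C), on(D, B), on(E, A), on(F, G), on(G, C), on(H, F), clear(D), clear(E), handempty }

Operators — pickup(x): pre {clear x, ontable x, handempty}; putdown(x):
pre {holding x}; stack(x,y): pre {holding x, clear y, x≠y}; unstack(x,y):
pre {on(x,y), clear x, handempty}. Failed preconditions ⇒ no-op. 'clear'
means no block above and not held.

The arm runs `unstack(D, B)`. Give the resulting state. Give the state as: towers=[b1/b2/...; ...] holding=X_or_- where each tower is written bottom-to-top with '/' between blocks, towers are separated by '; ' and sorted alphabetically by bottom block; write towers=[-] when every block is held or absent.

towers=[A/E; C/G/F/H/B] holding=D

before: towers=[A/E; C/G/F/H/B/D] holding=-
pre[unstack(D, B)]: on(D,B) yes, clear(D) yes, handempty yes
all met → apply unstack(D, B)
after:  towers=[A/E; C/G/F/H/B] holding=D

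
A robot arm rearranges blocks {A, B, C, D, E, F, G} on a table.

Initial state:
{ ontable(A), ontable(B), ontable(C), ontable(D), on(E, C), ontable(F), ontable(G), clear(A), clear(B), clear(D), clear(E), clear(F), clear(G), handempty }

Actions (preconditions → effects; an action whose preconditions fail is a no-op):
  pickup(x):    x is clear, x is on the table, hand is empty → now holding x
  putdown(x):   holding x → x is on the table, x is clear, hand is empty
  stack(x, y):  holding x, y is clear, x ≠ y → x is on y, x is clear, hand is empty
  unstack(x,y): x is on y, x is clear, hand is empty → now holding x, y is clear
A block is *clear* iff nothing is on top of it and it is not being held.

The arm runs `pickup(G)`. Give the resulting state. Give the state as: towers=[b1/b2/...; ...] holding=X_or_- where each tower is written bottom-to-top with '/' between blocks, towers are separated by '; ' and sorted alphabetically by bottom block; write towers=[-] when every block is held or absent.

towers=[A; B; C/E; D; F] holding=G

before: towers=[A; B; C/E; D; F; G] holding=-
pre[pickup(G)]: clear(G) ✓, ontable(G) ✓, handempty ✓
all met → apply pickup(G)
after:  towers=[A; B; C/E; D; F] holding=G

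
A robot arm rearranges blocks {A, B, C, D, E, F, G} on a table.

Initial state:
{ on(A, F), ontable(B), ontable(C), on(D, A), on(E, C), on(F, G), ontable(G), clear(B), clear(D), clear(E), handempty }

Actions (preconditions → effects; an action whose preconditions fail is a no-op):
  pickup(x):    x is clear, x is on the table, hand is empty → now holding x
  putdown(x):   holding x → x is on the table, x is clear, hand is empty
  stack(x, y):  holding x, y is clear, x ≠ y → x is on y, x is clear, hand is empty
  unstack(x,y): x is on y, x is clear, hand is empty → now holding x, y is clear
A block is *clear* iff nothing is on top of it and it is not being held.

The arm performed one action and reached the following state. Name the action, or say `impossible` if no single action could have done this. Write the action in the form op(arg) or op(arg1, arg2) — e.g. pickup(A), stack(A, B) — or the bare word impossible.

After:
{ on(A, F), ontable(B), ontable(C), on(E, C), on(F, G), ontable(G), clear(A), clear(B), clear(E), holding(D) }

unstack(D, A)

target: towers=[B; C/E; G/F/A] holding=D
         pickup(B) → towers=[C/E; G/F/A/D] holding=B
     unstack(D, A) → towers=[B; C/E; G/F/A] holding=D  ← match
     unstack(E, C) → towers=[B; C; G/F/A/D] holding=E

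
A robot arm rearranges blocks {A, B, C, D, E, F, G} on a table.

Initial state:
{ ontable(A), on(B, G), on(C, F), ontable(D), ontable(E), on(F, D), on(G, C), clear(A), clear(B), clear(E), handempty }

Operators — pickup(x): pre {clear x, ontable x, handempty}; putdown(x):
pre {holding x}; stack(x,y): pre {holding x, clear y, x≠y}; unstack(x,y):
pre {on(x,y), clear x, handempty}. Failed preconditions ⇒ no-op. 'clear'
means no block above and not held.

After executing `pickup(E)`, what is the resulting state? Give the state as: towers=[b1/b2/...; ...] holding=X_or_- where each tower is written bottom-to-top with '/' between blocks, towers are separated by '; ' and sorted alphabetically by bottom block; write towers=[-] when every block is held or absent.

before: towers=[A; D/F/C/G/B; E] holding=-
pre[pickup(E)]: clear(E) ✓, ontable(E) ✓, handempty ✓
all met → apply pickup(E)
after:  towers=[A; D/F/C/G/B] holding=E

towers=[A; D/F/C/G/B] holding=E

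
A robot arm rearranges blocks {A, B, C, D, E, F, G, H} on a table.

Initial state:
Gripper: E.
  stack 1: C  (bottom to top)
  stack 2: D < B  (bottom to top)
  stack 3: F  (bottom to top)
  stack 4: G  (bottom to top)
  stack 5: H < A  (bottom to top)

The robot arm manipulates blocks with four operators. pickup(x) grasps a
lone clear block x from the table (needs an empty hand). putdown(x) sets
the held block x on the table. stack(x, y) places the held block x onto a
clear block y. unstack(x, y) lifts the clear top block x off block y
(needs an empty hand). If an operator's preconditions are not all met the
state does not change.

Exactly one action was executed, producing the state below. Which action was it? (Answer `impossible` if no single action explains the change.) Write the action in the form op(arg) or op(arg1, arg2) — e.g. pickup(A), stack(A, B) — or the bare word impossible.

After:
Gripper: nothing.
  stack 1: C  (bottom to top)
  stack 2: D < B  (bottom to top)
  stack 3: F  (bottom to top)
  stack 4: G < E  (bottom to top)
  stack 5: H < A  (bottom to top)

target: towers=[C; D/B; F; G/E; H/A] holding=-
        putdown(E) → towers=[C; D/B; E; F; G; H/A] holding=-
       stack(E, G) → towers=[C; D/B; F; G/E; H/A] holding=-  ← match
       stack(E, A) → towers=[C; D/B; F; G; H/A/E] holding=-
       stack(E, B) → towers=[C; D/B/E; F; G; H/A] holding=-
       stack(E, F) → towers=[C; D/B; F/E; G; H/A] holding=-
       stack(E, C) → towers=[C/E; D/B; F; G; H/A] holding=-

stack(E, G)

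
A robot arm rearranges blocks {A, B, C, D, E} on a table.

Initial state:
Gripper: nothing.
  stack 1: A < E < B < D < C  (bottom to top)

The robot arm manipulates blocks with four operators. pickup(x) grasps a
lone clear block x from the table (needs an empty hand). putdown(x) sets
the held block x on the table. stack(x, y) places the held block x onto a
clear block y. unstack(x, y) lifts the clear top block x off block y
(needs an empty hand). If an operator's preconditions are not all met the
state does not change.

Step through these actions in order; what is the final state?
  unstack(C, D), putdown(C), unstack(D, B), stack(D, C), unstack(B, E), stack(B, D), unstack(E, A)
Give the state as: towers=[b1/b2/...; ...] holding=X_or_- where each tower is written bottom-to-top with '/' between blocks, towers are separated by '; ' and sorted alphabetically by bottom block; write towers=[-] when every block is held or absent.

towers=[A; C/D/B] holding=E

step 1 (unstack(C, D)): towers=[A/E/B/D] holding=C
step 2 (putdown(C)): towers=[A/E/B/D; C] holding=-
step 3 (unstack(D, B)): towers=[A/E/B; C] holding=D
step 4 (stack(D, C)): towers=[A/E/B; C/D] holding=-
step 5 (unstack(B, E)): towers=[A/E; C/D] holding=B
step 6 (stack(B, D)): towers=[A/E; C/D/B] holding=-
step 7 (unstack(E, A)): towers=[A; C/D/B] holding=E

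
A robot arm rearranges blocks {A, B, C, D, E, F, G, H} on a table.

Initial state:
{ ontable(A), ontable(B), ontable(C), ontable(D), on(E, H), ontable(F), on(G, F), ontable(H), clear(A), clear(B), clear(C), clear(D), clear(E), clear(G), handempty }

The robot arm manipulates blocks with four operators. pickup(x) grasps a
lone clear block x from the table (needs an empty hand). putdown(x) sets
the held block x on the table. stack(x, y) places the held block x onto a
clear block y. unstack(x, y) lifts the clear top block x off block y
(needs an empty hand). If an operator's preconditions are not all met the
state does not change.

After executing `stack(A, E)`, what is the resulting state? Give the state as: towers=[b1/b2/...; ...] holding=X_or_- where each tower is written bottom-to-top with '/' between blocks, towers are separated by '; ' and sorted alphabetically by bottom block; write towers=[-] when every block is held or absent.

before: towers=[A; B; C; D; F/G; H/E] holding=-
pre[stack(A, E)]: holding(A) ✗, clear(E) ✓, A≠E ✓
holding(A) unmet → stack(A, E) is a no-op
after:  towers=[A; B; C; D; F/G; H/E] holding=-

towers=[A; B; C; D; F/G; H/E] holding=-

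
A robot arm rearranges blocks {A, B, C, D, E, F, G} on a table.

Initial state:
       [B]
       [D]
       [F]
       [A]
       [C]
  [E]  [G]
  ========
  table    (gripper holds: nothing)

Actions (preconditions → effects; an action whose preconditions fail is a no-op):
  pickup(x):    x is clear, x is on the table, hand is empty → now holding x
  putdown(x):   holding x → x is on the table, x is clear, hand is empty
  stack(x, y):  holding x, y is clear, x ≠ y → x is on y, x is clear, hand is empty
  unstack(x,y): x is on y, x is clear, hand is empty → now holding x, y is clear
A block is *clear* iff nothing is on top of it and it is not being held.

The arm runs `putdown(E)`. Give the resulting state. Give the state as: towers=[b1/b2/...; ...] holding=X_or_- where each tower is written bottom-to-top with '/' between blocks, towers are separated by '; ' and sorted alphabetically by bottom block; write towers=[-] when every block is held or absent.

towers=[E; G/C/A/F/D/B] holding=-

before: towers=[E; G/C/A/F/D/B] holding=-
pre[putdown(E)]: holding(E) fail
holding(E) unmet → putdown(E) is a no-op
after:  towers=[E; G/C/A/F/D/B] holding=-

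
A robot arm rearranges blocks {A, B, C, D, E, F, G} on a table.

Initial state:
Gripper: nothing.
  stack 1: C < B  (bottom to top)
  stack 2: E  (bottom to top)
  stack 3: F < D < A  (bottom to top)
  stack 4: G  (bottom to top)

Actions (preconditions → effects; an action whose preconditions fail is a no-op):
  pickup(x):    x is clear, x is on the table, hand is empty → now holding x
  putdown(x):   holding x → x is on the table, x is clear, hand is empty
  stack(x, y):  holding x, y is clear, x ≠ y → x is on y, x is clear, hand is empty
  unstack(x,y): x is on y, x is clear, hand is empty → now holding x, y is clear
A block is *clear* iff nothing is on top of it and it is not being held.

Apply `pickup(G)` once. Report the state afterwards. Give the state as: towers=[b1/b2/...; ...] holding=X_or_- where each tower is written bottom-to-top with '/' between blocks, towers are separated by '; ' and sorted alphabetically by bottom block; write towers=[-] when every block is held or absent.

before: towers=[C/B; E; F/D/A; G] holding=-
pre[pickup(G)]: clear(G) ✓, ontable(G) ✓, handempty ✓
all met → apply pickup(G)
after:  towers=[C/B; E; F/D/A] holding=G

towers=[C/B; E; F/D/A] holding=G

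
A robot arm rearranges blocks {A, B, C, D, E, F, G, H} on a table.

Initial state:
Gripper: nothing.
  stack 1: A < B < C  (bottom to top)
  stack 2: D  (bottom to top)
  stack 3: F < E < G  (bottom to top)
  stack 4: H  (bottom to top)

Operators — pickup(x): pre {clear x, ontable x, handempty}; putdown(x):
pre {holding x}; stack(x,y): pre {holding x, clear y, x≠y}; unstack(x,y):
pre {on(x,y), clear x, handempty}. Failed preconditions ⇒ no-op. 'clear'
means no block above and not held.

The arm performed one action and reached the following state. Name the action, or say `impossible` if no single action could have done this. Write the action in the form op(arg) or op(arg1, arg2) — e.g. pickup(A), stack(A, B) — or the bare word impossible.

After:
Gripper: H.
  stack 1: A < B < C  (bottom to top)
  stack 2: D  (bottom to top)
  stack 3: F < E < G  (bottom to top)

pickup(H)

target: towers=[A/B/C; D; F/E/G] holding=H
     unstack(G, E) → towers=[A/B/C; D; F/E; H] holding=G
         pickup(H) → towers=[A/B/C; D; F/E/G] holding=H  ← match
         pickup(D) → towers=[A/B/C; F/E/G; H] holding=D
     unstack(C, B) → towers=[A/B; D; F/E/G; H] holding=C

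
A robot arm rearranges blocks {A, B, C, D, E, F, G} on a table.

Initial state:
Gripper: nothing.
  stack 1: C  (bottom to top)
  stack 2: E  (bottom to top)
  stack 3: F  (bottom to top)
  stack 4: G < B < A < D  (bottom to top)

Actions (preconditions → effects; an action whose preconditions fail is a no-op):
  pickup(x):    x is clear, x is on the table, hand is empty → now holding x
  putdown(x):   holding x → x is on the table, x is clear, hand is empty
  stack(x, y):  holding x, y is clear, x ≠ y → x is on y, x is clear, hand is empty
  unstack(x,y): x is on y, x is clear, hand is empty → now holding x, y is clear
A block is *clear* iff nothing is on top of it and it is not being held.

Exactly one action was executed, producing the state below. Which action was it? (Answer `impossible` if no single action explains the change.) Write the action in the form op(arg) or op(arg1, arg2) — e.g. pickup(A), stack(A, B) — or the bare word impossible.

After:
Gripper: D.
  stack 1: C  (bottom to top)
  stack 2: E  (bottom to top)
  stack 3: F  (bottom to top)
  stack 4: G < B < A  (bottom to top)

unstack(D, A)

target: towers=[C; E; F; G/B/A] holding=D
         pickup(F) → towers=[C; E; G/B/A/D] holding=F
     unstack(D, A) → towers=[C; E; F; G/B/A] holding=D  ← match
         pickup(E) → towers=[C; F; G/B/A/D] holding=E
         pickup(C) → towers=[E; F; G/B/A/D] holding=C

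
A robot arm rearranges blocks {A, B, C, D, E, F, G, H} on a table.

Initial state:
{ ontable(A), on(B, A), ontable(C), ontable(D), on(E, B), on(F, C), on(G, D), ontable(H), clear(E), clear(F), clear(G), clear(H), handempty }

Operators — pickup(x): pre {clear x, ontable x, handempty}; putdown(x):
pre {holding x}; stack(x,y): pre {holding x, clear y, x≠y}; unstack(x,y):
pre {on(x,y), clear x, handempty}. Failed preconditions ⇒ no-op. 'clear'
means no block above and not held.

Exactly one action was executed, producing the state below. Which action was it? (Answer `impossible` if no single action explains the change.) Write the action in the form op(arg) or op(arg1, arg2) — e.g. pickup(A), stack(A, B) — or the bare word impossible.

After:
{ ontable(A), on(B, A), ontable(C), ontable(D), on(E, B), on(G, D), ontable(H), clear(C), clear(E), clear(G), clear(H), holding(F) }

target: towers=[A/B/E; C; D/G; H] holding=F
     unstack(G, D) → towers=[A/B/E; C/F; D; H] holding=G
     unstack(E, B) → towers=[A/B; C/F; D/G; H] holding=E
         pickup(H) → towers=[A/B/E; C/F; D/G] holding=H
     unstack(F, C) → towers=[A/B/E; C; D/G; H] holding=F  ← match

unstack(F, C)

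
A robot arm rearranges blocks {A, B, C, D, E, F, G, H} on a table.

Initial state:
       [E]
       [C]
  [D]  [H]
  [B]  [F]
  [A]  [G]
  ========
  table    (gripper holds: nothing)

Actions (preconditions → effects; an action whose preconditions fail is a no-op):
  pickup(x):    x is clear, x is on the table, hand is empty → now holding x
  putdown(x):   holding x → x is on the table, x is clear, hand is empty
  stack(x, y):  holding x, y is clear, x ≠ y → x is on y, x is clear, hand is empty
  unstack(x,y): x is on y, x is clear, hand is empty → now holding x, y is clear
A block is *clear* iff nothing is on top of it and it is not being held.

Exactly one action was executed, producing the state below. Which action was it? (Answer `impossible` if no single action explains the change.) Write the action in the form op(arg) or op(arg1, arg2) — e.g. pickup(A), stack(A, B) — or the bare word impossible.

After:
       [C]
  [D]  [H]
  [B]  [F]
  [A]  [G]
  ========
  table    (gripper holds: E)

unstack(E, C)

target: towers=[A/B/D; G/F/H/C] holding=E
     unstack(E, C) → towers=[A/B/D; G/F/H/C] holding=E  ← match
     unstack(D, B) → towers=[A/B; G/F/H/C/E] holding=D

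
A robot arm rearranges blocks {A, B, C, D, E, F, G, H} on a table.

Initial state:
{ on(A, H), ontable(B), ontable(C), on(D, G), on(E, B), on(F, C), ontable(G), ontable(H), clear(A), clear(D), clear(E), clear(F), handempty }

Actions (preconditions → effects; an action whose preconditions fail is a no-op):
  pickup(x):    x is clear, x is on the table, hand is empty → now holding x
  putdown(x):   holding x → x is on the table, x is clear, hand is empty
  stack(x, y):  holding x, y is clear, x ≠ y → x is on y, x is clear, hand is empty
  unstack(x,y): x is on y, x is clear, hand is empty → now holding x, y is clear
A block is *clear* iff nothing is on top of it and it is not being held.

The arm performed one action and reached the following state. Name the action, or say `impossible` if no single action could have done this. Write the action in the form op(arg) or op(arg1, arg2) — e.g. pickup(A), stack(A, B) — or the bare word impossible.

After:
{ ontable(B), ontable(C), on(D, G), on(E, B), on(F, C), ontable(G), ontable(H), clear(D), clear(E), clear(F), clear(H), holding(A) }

unstack(A, H)

target: towers=[B/E; C/F; G/D; H] holding=A
     unstack(A, H) → towers=[B/E; C/F; G/D; H] holding=A  ← match
     unstack(E, B) → towers=[B; C/F; G/D; H/A] holding=E
     unstack(F, C) → towers=[B/E; C; G/D; H/A] holding=F
     unstack(D, G) → towers=[B/E; C/F; G; H/A] holding=D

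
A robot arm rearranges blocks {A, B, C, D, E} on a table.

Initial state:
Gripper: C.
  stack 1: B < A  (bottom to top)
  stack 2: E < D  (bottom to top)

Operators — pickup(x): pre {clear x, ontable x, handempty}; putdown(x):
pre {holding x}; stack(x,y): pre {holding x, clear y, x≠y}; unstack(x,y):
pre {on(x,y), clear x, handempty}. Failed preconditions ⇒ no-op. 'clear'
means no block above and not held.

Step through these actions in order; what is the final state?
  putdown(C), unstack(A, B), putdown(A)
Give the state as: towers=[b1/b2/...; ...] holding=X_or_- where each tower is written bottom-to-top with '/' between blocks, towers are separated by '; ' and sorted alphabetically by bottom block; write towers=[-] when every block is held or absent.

towers=[A; B; C; E/D] holding=-

step 1 (putdown(C)): towers=[B/A; C; E/D] holding=-
step 2 (unstack(A, B)): towers=[B; C; E/D] holding=A
step 3 (putdown(A)): towers=[A; B; C; E/D] holding=-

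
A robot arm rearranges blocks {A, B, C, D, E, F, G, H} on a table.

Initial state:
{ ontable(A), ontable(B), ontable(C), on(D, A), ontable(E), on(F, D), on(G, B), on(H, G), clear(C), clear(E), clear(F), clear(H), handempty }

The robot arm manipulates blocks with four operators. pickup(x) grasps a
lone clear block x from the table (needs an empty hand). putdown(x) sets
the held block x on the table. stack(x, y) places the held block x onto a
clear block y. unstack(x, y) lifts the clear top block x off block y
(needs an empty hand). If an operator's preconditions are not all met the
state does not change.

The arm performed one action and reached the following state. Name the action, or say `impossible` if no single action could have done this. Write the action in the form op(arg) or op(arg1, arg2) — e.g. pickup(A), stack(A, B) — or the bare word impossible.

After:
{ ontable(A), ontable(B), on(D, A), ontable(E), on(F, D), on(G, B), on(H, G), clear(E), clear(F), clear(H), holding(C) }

target: towers=[A/D/F; B/G/H; E] holding=C
         pickup(E) → towers=[A/D/F; B/G/H; C] holding=E
     unstack(H, G) → towers=[A/D/F; B/G; C; E] holding=H
     unstack(F, D) → towers=[A/D; B/G/H; C; E] holding=F
         pickup(C) → towers=[A/D/F; B/G/H; E] holding=C  ← match

pickup(C)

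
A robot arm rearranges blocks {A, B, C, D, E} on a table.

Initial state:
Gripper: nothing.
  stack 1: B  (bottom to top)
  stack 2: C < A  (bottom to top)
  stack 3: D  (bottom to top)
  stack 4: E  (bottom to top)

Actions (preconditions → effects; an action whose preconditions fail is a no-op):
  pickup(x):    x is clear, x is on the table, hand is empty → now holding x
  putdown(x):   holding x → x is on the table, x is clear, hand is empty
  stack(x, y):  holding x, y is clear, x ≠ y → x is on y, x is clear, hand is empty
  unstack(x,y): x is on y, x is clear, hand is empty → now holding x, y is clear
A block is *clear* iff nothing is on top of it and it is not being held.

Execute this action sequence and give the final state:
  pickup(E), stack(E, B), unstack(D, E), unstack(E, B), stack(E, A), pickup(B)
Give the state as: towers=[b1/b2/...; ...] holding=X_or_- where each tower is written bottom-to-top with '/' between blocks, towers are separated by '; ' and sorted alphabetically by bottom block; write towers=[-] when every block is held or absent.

towers=[C/A/E; D] holding=B

step 1 (pickup(E)): towers=[B; C/A; D] holding=E
step 2 (stack(E, B)): towers=[B/E; C/A; D] holding=-
step 3 (unstack(D, E)) [no-op]: towers=[B/E; C/A; D] holding=-
step 4 (unstack(E, B)): towers=[B; C/A; D] holding=E
step 5 (stack(E, A)): towers=[B; C/A/E; D] holding=-
step 6 (pickup(B)): towers=[C/A/E; D] holding=B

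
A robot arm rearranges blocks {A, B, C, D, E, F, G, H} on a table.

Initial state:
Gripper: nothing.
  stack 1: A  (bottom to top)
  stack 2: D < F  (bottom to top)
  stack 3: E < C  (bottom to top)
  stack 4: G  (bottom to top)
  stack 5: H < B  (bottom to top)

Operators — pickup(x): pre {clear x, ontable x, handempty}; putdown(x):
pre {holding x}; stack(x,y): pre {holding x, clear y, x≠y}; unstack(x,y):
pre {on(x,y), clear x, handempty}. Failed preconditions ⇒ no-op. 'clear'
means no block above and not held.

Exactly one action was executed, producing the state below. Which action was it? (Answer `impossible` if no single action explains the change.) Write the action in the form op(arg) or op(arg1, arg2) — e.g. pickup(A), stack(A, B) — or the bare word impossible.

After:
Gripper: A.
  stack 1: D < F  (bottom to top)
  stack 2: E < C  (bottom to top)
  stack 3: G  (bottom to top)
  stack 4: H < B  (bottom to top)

target: towers=[D/F; E/C; G; H/B] holding=A
         pickup(G) → towers=[A; D/F; E/C; H/B] holding=G
         pickup(A) → towers=[D/F; E/C; G; H/B] holding=A  ← match
     unstack(B, H) → towers=[A; D/F; E/C; G; H] holding=B
     unstack(F, D) → towers=[A; D; E/C; G; H/B] holding=F
     unstack(C, E) → towers=[A; D/F; E; G; H/B] holding=C

pickup(A)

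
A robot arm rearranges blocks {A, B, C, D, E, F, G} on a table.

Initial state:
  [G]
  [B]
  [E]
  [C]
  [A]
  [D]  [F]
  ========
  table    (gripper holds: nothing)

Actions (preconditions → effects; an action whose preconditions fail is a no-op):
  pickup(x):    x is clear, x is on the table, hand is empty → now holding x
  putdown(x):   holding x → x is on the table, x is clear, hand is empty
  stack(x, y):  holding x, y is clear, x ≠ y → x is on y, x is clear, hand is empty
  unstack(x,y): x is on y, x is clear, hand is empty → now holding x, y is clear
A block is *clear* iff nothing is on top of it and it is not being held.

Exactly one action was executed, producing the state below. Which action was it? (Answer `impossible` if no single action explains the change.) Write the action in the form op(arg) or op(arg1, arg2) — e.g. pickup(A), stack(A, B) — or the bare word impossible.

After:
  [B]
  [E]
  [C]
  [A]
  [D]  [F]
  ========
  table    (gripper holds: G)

unstack(G, B)

target: towers=[D/A/C/E/B; F] holding=G
         pickup(F) → towers=[D/A/C/E/B/G] holding=F
     unstack(G, B) → towers=[D/A/C/E/B; F] holding=G  ← match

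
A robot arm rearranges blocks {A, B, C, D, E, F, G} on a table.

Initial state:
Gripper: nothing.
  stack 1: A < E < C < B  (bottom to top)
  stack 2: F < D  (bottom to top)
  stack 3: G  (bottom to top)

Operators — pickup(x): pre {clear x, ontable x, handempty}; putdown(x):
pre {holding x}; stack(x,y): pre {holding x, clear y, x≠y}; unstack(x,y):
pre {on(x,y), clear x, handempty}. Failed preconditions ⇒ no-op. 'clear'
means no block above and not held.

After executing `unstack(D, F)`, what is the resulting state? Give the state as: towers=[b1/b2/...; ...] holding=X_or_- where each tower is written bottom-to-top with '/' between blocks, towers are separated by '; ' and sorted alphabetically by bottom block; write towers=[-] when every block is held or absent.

towers=[A/E/C/B; F; G] holding=D

before: towers=[A/E/C/B; F/D; G] holding=-
pre[unstack(D, F)]: on(D,F) yes, clear(D) yes, handempty yes
all met → apply unstack(D, F)
after:  towers=[A/E/C/B; F; G] holding=D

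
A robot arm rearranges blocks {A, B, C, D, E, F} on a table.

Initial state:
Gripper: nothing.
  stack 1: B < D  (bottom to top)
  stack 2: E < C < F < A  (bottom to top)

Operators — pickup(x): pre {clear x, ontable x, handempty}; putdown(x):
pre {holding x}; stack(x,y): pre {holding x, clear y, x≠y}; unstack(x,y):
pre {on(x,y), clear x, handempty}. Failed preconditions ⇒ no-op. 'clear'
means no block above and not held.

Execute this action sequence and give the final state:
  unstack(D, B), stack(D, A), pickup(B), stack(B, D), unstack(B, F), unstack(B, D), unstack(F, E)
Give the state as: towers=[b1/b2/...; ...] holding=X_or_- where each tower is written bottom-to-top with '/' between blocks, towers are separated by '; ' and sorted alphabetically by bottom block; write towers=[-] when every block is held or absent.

step 1 (unstack(D, B)): towers=[B; E/C/F/A] holding=D
step 2 (stack(D, A)): towers=[B; E/C/F/A/D] holding=-
step 3 (pickup(B)): towers=[E/C/F/A/D] holding=B
step 4 (stack(B, D)): towers=[E/C/F/A/D/B] holding=-
step 5 (unstack(B, F)) [no-op]: towers=[E/C/F/A/D/B] holding=-
step 6 (unstack(B, D)): towers=[E/C/F/A/D] holding=B
step 7 (unstack(F, E)) [no-op]: towers=[E/C/F/A/D] holding=B

towers=[E/C/F/A/D] holding=B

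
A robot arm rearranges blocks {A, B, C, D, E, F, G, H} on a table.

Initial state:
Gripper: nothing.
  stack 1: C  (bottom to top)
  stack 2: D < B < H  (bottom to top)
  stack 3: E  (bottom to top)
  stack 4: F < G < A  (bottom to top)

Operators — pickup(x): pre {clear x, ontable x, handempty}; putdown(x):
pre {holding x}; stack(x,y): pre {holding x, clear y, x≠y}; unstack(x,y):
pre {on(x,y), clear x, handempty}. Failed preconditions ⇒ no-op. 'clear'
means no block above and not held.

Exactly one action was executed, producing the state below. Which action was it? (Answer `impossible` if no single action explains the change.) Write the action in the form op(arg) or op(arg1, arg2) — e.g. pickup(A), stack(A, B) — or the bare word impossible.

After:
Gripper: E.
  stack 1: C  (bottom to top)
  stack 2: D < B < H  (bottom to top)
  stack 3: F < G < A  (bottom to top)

pickup(E)

target: towers=[C; D/B/H; F/G/A] holding=E
     unstack(A, G) → towers=[C; D/B/H; E; F/G] holding=A
         pickup(E) → towers=[C; D/B/H; F/G/A] holding=E  ← match
     unstack(H, B) → towers=[C; D/B; E; F/G/A] holding=H
         pickup(C) → towers=[D/B/H; E; F/G/A] holding=C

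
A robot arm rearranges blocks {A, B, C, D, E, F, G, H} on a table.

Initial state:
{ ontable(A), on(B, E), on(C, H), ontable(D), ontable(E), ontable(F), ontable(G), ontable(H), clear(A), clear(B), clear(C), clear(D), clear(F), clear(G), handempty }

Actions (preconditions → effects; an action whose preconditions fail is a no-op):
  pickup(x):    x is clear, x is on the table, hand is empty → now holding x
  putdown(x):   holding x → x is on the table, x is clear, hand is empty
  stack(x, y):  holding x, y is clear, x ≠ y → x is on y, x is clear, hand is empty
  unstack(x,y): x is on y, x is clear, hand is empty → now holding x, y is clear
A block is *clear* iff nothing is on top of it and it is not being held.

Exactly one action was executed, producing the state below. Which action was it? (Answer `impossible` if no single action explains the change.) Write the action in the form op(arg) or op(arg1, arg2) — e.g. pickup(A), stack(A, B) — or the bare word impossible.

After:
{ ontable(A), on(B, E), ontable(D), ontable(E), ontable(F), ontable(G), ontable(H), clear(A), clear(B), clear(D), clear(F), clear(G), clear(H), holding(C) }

target: towers=[A; D; E/B; F; G; H] holding=C
         pickup(G) → towers=[A; D; E/B; F; H/C] holding=G
         pickup(A) → towers=[D; E/B; F; G; H/C] holding=A
     unstack(B, E) → towers=[A; D; E; F; G; H/C] holding=B
         pickup(F) → towers=[A; D; E/B; G; H/C] holding=F
         pickup(D) → towers=[A; E/B; F; G; H/C] holding=D
     unstack(C, H) → towers=[A; D; E/B; F; G; H] holding=C  ← match

unstack(C, H)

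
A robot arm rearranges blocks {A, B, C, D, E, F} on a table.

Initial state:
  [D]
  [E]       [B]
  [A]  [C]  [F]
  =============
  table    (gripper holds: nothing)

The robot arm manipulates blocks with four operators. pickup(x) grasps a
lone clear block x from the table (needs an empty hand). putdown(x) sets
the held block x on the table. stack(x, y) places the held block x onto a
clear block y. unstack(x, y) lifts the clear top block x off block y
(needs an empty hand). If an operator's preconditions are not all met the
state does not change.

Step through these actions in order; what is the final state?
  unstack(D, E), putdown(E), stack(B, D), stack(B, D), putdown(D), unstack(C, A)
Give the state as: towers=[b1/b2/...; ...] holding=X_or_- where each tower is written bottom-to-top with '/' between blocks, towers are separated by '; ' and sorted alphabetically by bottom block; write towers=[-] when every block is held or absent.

towers=[A/E; C; D; F/B] holding=-

step 1 (unstack(D, E)): towers=[A/E; C; F/B] holding=D
step 2 (putdown(E)) [no-op]: towers=[A/E; C; F/B] holding=D
step 3 (stack(B, D)) [no-op]: towers=[A/E; C; F/B] holding=D
step 4 (stack(B, D)) [no-op]: towers=[A/E; C; F/B] holding=D
step 5 (putdown(D)): towers=[A/E; C; D; F/B] holding=-
step 6 (unstack(C, A)) [no-op]: towers=[A/E; C; D; F/B] holding=-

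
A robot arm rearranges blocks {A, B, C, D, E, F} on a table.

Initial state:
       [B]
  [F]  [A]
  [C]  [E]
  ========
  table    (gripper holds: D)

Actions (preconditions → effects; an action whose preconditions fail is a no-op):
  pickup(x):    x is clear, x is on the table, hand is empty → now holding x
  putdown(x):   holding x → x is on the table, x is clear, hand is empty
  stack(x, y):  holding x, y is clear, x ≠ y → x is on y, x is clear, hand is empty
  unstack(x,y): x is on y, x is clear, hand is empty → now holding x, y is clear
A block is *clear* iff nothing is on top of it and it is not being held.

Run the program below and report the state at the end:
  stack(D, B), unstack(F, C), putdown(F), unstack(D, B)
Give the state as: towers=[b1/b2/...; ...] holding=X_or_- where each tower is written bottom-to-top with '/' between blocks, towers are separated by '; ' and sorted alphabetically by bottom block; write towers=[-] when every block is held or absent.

towers=[C; E/A/B; F] holding=D

step 1 (stack(D, B)): towers=[C/F; E/A/B/D] holding=-
step 2 (unstack(F, C)): towers=[C; E/A/B/D] holding=F
step 3 (putdown(F)): towers=[C; E/A/B/D; F] holding=-
step 4 (unstack(D, B)): towers=[C; E/A/B; F] holding=D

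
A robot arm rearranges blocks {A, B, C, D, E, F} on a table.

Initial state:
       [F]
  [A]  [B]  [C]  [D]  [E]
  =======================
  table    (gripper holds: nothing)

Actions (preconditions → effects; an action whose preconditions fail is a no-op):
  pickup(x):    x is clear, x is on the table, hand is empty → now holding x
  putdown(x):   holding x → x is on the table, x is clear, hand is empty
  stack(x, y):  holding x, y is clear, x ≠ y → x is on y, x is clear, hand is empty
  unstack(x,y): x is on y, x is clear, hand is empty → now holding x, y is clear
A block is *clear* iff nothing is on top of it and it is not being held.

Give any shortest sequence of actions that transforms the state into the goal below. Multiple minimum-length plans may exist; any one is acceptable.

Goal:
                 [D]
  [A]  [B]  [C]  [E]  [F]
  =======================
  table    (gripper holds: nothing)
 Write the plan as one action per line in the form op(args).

step 1 (unstack(F, B)): towers=[A; B; C; D; E] holding=F
step 2 (putdown(F)): towers=[A; B; C; D; E; F] holding=-
step 3 (pickup(D)): towers=[A; B; C; E; F] holding=D
step 4 (stack(D, E)): towers=[A; B; C; E/D; F] holding=-
goal check: towers=[A; B; C; E/D; F] holding=- — reached (length 4, optimal by BFS)

unstack(F, B)
putdown(F)
pickup(D)
stack(D, E)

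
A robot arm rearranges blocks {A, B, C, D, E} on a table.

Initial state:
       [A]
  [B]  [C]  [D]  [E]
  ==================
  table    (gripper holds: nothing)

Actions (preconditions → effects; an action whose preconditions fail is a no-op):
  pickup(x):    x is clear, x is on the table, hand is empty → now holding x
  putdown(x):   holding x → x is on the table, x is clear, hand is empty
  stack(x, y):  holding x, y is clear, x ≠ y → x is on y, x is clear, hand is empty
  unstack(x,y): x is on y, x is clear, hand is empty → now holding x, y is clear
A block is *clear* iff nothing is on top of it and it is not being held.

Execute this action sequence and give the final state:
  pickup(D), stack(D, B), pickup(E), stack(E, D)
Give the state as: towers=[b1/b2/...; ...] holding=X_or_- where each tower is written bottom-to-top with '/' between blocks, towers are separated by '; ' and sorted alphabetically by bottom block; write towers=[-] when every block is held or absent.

step 1 (pickup(D)): towers=[B; C/A; E] holding=D
step 2 (stack(D, B)): towers=[B/D; C/A; E] holding=-
step 3 (pickup(E)): towers=[B/D; C/A] holding=E
step 4 (stack(E, D)): towers=[B/D/E; C/A] holding=-

towers=[B/D/E; C/A] holding=-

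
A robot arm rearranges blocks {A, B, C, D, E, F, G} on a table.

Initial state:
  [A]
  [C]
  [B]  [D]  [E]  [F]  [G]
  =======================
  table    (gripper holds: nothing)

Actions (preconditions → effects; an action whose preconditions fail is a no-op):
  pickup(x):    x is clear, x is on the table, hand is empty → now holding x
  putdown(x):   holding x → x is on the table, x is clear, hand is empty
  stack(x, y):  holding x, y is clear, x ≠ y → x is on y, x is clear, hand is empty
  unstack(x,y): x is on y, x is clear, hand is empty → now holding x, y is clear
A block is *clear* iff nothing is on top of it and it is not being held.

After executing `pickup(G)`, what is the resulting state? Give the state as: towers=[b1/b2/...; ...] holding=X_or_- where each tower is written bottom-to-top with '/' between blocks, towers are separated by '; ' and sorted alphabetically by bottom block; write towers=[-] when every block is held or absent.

before: towers=[B/C/A; D; E; F; G] holding=-
pre[pickup(G)]: clear(G) ok, ontable(G) ok, handempty ok
all met → apply pickup(G)
after:  towers=[B/C/A; D; E; F] holding=G

towers=[B/C/A; D; E; F] holding=G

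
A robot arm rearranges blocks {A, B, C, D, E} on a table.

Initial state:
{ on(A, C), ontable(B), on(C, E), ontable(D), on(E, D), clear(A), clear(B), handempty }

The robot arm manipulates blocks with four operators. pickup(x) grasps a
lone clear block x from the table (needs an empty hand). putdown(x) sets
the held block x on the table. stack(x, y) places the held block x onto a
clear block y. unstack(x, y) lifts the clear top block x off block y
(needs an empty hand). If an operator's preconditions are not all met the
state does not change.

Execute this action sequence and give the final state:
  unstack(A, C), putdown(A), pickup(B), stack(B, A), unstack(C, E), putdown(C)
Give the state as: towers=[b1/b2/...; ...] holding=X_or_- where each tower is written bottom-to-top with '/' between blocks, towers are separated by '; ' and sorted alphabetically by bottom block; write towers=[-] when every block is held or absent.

step 1 (unstack(A, C)): towers=[B; D/E/C] holding=A
step 2 (putdown(A)): towers=[A; B; D/E/C] holding=-
step 3 (pickup(B)): towers=[A; D/E/C] holding=B
step 4 (stack(B, A)): towers=[A/B; D/E/C] holding=-
step 5 (unstack(C, E)): towers=[A/B; D/E] holding=C
step 6 (putdown(C)): towers=[A/B; C; D/E] holding=-

towers=[A/B; C; D/E] holding=-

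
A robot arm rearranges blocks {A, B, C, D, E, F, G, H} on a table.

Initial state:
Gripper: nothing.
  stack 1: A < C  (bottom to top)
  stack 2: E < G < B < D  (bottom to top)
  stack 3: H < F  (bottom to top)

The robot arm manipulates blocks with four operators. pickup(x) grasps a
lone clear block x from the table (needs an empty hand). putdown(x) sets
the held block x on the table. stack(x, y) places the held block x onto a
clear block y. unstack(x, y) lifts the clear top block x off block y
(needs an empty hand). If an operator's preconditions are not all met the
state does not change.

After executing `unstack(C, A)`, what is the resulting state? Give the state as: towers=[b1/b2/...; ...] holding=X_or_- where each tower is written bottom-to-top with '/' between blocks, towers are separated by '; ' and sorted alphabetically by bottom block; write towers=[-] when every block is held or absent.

towers=[A; E/G/B/D; H/F] holding=C

before: towers=[A/C; E/G/B/D; H/F] holding=-
pre[unstack(C, A)]: on(C,A) yes, clear(C) yes, handempty yes
all met → apply unstack(C, A)
after:  towers=[A; E/G/B/D; H/F] holding=C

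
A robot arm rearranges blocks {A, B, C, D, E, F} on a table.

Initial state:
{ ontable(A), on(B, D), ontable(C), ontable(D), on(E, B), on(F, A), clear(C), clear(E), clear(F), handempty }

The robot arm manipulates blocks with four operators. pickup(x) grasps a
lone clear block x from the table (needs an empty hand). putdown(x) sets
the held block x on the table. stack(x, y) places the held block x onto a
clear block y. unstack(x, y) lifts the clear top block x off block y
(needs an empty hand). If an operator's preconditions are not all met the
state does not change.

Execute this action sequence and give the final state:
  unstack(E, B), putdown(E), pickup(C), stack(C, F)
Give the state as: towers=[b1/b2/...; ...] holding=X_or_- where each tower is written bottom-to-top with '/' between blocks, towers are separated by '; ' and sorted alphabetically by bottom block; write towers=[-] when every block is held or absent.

towers=[A/F/C; D/B; E] holding=-

step 1 (unstack(E, B)): towers=[A/F; C; D/B] holding=E
step 2 (putdown(E)): towers=[A/F; C; D/B; E] holding=-
step 3 (pickup(C)): towers=[A/F; D/B; E] holding=C
step 4 (stack(C, F)): towers=[A/F/C; D/B; E] holding=-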